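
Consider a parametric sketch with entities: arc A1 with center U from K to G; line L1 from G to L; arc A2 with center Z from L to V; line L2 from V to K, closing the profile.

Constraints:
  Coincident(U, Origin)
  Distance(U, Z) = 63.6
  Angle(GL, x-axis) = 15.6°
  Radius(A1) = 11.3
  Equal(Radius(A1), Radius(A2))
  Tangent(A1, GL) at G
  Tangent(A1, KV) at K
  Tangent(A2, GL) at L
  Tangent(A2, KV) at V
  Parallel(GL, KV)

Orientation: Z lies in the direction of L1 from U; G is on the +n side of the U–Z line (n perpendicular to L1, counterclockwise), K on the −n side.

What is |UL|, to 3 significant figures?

64.6

Tangency of A1 to both parallel lines with radius 11.3 puts G and K at U ± 11.3·n: G = (-3.04, 10.9), K = (3.04, -10.9). Equal radii place L and V the same way about Z: L = Z + 11.3·n = (58.2, 28.0), V = Z − 11.3·n = (64.3, 6.22). Then |UL| = |L − U| = 64.6.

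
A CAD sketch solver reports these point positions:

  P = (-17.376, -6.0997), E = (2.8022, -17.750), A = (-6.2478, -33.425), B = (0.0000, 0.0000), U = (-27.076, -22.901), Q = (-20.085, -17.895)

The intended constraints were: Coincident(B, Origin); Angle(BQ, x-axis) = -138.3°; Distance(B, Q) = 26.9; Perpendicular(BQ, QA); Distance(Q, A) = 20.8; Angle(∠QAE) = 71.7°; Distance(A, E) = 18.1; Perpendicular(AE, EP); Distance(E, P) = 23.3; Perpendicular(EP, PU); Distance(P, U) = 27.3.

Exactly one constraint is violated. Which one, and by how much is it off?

Distance(P, U) = 27.3 — off by 7.90.

B = (0.00, 0.00) ✓; BQ at -138.3° ✓; |BQ| = 26.90 ✓; ∠(BQ, QA) = 90.00° ✓; |QA| = 20.80 ✓; ∠QAE = 71.70° ✓; |AE| = 18.10 ✓; ∠(AE, EP) = 90.00° ✓; |EP| = 23.30 ✓; ∠(EP, PU) = 90.00° ✓; |PU| = 19.40 ✗.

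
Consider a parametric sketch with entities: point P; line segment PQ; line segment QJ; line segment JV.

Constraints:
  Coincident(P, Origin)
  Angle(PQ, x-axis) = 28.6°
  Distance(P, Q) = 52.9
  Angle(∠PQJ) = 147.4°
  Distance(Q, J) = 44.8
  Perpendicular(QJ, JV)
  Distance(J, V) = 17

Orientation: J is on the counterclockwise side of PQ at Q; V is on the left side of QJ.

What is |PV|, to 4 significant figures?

90.10

P is at the origin; PQ runs at 28.6° with length 52.9, so Q = 52.9·(cos 28.6°, sin 28.6°) = (46.45, 25.32). ∠PQJ = 147.4°, so QJ runs at 28.6° + (180° − 147.4°) = 61.20° from the x-axis; with |QJ| = 44.8, J = Q + 44.8·(cos 61.20°, sin 61.20°) = (68.03, 64.58). QJ ⟂ JV; with |JV| = 17.0 on the left of QJ, V = J + 17.0·(-0.8763, 0.4818) = (53.13, 72.77). Then |PV| = |V − P| = 90.10.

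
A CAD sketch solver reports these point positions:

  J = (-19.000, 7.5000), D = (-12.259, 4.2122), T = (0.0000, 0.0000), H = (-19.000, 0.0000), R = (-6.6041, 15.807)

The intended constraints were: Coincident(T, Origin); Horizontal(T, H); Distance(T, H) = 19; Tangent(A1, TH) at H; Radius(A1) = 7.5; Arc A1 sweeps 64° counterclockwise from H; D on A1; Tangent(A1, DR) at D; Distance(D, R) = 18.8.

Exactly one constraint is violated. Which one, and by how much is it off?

Distance(D, R) = 18.8 — off by 5.90.

T = (0.00, 0.00) ✓; T.y = 0.00, H.y = 0.00 ✓; |TH| = 19.00 ✓; ∠(JH, HT) = 90.00° ✓; |JH| = 7.500 ✓; bearing(J→D) − bearing(J→H) = 64.00° ✓; |JD| = 7.500 ✓; ∠(JD, DR) = 90.00° ✓; |DR| = 12.90 ✗.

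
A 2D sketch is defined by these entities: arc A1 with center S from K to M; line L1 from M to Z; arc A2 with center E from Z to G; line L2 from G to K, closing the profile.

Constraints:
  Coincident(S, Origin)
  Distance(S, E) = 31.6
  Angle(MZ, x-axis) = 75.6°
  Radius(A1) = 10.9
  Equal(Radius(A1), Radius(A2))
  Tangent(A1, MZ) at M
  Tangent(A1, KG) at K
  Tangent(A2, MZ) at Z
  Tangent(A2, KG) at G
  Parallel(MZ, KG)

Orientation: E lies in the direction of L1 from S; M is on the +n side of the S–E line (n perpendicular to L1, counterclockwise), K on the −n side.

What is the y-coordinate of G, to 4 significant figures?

27.90

The slot axis is L1's direction at 75.6°, so u = (cos 75.6°, sin 75.6°) = (0.2487, 0.9686) and n = (−sin 75.6°, cos 75.6°) = (-0.9686, 0.2487). S is at the origin and E lies 31.6 along u from S, so E = 31.6·u = (7.859, 30.61). Tangency of A1 to both parallel lines with radius 10.9 puts M and K at S ± 10.9·n: M = (-10.56, 2.711), K = (10.56, -2.711). Equal radii place Z and G the same way about E: Z = E + 10.9·n = (-2.699, 33.32), G = E − 10.9·n = (18.42, 27.90). So G.y = 27.90.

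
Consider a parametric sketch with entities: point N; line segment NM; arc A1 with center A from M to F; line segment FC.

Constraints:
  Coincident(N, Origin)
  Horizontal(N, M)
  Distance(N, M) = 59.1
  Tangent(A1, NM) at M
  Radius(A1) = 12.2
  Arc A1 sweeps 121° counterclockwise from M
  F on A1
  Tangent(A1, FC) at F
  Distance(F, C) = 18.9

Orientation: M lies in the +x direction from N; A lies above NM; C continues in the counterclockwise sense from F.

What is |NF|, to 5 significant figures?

71.971

N is at the origin; N and M share the same y with |NM| = 59.1 and M on the +x side, so M = (59.100, 0.0000). A1 meets NM tangentially, so AM is at right angles to NM, so A = M + (0, 12.2) = (59.100, 12.200). On A1, M sits at bearing -90° from A; a 121° counterclockwise sweep puts F at bearing 31°, so F = A + 12.2·(cos 31°, sin 31°) = (69.557, 18.483). Then |NF| = |F − N| = 71.971.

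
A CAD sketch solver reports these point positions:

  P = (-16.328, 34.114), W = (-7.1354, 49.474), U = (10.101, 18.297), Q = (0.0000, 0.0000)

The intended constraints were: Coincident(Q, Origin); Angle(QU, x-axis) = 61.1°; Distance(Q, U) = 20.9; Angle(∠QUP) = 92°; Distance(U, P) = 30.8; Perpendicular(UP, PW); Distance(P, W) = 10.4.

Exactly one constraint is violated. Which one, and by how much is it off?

Distance(P, W) = 10.4 — off by 7.50.

Q = (0.00, 0.00) ✓; QU at 61.10° ✓; |QU| = 20.90 ✓; ∠QUP = 92.00° ✓; |UP| = 30.80 ✓; ∠(UP, PW) = 90.00° ✓; |PW| = 17.90 ✗.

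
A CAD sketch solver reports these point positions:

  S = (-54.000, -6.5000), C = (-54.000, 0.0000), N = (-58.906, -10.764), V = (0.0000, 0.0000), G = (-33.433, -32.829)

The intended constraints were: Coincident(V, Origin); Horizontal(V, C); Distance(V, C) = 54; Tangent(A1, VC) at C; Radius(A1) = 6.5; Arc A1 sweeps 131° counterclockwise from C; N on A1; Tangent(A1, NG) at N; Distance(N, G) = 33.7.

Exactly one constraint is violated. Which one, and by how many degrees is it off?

Tangent(A1, NG) at N — off by 8.11°.

V = (0.00, 0.00) ✓; V.y = 0.00, C.y = 0.00 ✓; |VC| = 54.00 ✓; ∠(SC, CV) = 90.00° ✓; |SC| = 6.500 ✓; bearing(S→N) − bearing(S→C) = 131.0° ✓; |SN| = 6.500 ✓; ∠(SN, NG) = 81.89° ✗; |NG| = 33.70 ✓.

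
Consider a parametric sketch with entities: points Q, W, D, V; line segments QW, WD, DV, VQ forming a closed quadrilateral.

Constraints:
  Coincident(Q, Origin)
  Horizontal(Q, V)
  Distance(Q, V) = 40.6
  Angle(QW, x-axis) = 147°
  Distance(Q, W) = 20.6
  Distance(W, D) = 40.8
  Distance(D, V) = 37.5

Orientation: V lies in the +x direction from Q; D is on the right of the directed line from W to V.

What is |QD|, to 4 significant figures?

21.95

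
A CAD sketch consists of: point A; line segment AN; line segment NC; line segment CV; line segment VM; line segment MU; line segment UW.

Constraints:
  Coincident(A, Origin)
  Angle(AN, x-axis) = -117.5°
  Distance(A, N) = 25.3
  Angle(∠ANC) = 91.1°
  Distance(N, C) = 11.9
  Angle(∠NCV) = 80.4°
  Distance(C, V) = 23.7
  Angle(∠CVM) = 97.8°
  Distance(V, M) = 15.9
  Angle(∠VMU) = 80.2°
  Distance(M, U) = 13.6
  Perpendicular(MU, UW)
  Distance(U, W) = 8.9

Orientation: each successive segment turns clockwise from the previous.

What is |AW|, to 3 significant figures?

14.5

∠VMU = 80.2° gives MU at -128° from the x-axis; with |MU| = 13.6, U = (-2.77, -16.2). MU is perpendicular to UW, so UW runs at 142°; with |UW| = 8.9, W = (-9.78, -10.7). Then |AW| = |W − A| = 14.5.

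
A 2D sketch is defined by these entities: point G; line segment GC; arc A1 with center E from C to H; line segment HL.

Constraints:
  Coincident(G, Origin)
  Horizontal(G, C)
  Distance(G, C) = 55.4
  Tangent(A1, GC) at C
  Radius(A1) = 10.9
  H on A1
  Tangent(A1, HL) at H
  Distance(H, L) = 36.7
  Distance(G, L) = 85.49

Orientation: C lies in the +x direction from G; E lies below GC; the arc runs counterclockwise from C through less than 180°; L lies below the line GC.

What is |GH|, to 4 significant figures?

50.90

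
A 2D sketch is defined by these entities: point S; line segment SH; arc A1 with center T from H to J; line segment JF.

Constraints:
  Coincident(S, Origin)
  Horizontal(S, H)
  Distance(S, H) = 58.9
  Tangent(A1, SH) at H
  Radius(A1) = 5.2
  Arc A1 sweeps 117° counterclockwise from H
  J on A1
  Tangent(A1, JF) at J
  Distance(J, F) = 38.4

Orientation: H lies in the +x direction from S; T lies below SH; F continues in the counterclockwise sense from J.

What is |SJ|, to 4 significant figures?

54.79

Tangency of A1 to SH means the radius TH is perpendicular to SH, so T = H + (0, -5.2) = (58.90, -5.200). On A1, H sits at bearing 90° from T; a 117° counterclockwise sweep puts J at bearing 207°, so J = T + 5.2·(cos 207°, sin 207°) = (54.27, -7.561). Then |SJ| = |J − S| = 54.79.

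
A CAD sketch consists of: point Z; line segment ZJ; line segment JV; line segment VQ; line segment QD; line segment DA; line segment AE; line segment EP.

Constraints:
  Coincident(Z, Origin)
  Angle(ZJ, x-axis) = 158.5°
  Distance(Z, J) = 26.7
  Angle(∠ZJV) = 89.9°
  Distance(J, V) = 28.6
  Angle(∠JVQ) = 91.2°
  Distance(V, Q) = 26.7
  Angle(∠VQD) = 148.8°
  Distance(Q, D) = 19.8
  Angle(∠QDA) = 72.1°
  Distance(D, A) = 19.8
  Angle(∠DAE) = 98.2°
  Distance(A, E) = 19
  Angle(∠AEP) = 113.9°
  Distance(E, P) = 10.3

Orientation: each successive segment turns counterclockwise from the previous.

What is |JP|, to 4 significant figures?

32.96

Z is at the origin; ZJ runs at 158.5° with length 26.7, so J = (-24.84, 9.786). ∠ZJV = 89.9° gives JV at -111.4° from the x-axis; with |JV| = 28.6, V = (-35.28, -16.84). ∠JVQ = 91.2° gives VQ at -22.60° from the x-axis; with |VQ| = 26.7, Q = (-10.63, -27.10). ∠VQD = 148.8° gives QD at 8.600° from the x-axis; with |QD| = 19.8, D = (8.949, -24.14). ∠QDA = 72.1° gives DA at 116.5° from the x-axis; with |DA| = 19.8, A = (0.1147, -6.423). ∠DAE = 98.2° gives AE at -161.7° from the x-axis; with |AE| = 19.0, E = (-17.92, -12.39). ∠AEP = 113.9° gives EP at -95.60° from the x-axis; with |EP| = 10.3, P = (-18.93, -22.64). Then |JP| = |P − J| = 32.96.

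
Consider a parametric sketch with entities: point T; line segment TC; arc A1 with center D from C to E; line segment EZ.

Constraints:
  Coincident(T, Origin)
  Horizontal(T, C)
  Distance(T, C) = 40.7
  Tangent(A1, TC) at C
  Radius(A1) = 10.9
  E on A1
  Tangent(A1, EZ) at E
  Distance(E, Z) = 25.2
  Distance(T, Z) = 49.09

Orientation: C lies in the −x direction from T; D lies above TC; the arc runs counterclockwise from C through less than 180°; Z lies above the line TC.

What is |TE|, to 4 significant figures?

32.15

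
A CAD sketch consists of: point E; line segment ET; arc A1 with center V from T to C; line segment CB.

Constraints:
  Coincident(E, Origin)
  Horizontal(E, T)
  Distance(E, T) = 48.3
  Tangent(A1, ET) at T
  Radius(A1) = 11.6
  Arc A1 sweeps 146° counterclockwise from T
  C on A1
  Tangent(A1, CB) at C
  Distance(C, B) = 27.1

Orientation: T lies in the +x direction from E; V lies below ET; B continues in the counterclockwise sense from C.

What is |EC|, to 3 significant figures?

46.9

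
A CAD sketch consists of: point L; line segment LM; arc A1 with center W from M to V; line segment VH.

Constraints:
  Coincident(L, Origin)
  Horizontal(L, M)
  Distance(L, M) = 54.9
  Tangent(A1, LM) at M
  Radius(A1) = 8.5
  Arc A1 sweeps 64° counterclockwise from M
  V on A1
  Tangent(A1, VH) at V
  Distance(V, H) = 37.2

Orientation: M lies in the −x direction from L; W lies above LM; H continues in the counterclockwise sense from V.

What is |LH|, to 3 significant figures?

49.2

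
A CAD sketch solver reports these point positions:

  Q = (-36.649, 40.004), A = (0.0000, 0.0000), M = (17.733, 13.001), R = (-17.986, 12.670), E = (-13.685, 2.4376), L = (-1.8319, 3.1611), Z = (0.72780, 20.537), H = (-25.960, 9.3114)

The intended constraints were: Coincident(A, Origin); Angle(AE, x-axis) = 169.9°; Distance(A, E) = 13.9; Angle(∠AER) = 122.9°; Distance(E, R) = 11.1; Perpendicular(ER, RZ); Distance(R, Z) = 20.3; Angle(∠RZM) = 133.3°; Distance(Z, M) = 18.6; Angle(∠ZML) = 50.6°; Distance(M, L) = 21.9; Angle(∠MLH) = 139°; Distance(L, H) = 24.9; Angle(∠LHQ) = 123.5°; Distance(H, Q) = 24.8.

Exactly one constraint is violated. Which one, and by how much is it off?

Distance(H, Q) = 24.8 — off by 7.70.

A = (0.00, 0.00) ✓; AE at 169.9° ✓; |AE| = 13.90 ✓; ∠AER = 122.9° ✓; |ER| = 11.10 ✓; ∠(ER, RZ) = 90.00° ✓; |RZ| = 20.30 ✓; ∠RZM = 133.3° ✓; |ZM| = 18.60 ✓; ∠ZML = 50.60° ✓; |ML| = 21.90 ✓; ∠MLH = 139.0° ✓; |LH| = 24.90 ✓; ∠LHQ = 123.5° ✓; |HQ| = 32.50 ✗.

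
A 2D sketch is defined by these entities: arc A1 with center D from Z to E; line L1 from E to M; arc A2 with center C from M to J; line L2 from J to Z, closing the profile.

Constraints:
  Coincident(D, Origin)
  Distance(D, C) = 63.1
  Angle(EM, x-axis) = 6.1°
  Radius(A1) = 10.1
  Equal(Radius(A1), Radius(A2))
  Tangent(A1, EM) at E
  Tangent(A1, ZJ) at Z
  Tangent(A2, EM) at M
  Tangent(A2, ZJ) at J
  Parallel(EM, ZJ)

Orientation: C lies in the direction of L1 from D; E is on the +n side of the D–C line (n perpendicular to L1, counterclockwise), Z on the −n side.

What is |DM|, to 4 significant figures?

63.90

Tangency of A1 to both parallel lines with radius 10.1 puts E and Z at D ± 10.1·n: E = (-1.073, 10.04), Z = (1.073, -10.04). Equal radii place M and J the same way about C: M = C + 10.1·n = (61.67, 16.75), J = C − 10.1·n = (63.82, -3.338). Then |DM| = |M − D| = 63.90.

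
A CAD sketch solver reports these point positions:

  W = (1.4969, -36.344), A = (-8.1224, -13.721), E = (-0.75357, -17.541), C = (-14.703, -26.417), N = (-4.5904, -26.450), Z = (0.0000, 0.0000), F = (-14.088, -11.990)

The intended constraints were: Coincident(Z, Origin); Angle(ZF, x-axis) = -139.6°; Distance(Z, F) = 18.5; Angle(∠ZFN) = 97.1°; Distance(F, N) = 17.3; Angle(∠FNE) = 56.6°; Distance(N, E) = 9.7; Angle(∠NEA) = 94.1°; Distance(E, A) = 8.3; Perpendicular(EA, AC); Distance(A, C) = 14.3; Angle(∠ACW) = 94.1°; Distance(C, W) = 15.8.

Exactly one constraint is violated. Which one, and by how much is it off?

Distance(C, W) = 15.8 — off by 3.20.

Z = (0.00, 0.00) ✓; ZF at -139.6° ✓; |ZF| = 18.50 ✓; ∠ZFN = 97.10° ✓; |FN| = 17.30 ✓; ∠FNE = 56.60° ✓; |NE| = 9.700 ✓; ∠NEA = 94.10° ✓; |EA| = 8.300 ✓; ∠(EA, AC) = 90.00° ✓; |AC| = 14.30 ✓; ∠ACW = 94.10° ✓; |CW| = 19.00 ✗.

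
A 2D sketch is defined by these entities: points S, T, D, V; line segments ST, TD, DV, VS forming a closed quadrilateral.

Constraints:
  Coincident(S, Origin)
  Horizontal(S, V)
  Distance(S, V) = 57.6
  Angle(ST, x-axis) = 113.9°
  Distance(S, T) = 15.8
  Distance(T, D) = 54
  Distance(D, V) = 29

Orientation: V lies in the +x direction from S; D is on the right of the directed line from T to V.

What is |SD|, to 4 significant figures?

40.66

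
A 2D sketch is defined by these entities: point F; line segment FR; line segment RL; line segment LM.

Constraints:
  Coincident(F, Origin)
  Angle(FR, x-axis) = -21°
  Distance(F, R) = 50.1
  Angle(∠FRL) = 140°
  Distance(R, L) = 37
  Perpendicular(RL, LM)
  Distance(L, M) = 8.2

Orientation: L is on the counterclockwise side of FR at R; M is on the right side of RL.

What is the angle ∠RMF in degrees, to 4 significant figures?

15.70°

F is at the origin; FR runs at -21.0° with length 50.1, so R = 50.1·(cos -21.0°, sin -21.0°) = (46.77, -17.95). ∠FRL = 140.0°, so RL runs at -21.0° + (180° − 140.0°) = 19.00° from the x-axis; with |RL| = 37.0, L = R + 37.0·(cos 19.00°, sin 19.00°) = (81.76, -5.908). The perpendicularity gives LM at right angles to RL; with |LM| = 8.2 on the right of RL, M = L + 8.2·(0.3256, -0.9455) = (84.43, -13.66). Then cos ∠RMF = MR·MF / (|MR||MF|), giving 15.70°.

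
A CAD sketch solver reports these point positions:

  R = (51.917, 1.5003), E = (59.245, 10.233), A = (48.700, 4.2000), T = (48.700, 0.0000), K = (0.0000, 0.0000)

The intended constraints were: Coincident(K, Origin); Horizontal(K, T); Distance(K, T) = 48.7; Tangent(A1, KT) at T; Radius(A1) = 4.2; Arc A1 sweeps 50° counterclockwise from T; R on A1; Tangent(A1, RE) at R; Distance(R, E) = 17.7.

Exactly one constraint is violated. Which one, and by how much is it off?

Distance(R, E) = 17.7 — off by 6.30.

K = (0.00, 0.00) ✓; K.y = 0.00, T.y = 0.00 ✓; |KT| = 48.70 ✓; ∠(AT, TK) = 90.00° ✓; |AT| = 4.200 ✓; bearing(A→R) − bearing(A→T) = 50.00° ✓; |AR| = 4.200 ✓; ∠(AR, RE) = 90.00° ✓; |RE| = 11.40 ✗.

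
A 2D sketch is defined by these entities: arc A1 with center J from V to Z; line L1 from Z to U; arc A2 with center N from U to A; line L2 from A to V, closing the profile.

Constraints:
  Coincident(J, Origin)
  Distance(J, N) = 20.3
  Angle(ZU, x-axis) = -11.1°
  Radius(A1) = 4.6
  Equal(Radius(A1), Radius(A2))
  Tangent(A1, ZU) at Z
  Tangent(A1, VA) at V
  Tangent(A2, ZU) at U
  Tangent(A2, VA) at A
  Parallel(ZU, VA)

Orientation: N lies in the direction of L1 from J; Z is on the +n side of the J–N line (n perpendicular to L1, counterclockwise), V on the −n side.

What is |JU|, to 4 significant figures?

20.81

The slot axis is L1's direction at -11.1°, so u = (cos -11.1°, sin -11.1°) = (0.9813, -0.1925) and n = (−sin -11.1°, cos -11.1°) = (0.1925, 0.9813). J is at the origin and N lies 20.3 along u from J, so N = 20.3·u = (19.92, -3.908). Tangency of A1 to both parallel lines with radius 4.6 puts Z and V at J ± 4.6·n: Z = (0.8856, 4.514), V = (-0.8856, -4.514). Equal radii place U and A the same way about N: U = N + 4.6·n = (20.81, 0.6058), A = N − 4.6·n = (19.03, -8.422). Then |JU| = |U − J| = 20.81.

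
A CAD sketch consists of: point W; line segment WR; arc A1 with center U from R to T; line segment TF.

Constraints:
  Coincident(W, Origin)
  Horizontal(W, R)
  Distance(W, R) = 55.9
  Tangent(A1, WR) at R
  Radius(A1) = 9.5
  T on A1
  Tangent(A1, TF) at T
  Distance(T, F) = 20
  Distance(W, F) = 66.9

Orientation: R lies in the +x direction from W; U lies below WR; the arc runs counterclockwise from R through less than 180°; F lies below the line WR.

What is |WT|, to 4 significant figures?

50.21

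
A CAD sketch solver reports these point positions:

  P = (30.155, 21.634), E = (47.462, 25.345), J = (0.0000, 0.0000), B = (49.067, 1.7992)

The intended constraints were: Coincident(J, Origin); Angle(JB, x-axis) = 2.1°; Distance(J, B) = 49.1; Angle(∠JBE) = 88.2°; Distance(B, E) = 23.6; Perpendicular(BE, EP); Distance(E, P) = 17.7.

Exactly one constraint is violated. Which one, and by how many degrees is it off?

Perpendicular(BE, EP) — off by 8.20°.

J = (0.00, 0.00) ✓; JB at 2.100° ✓; |JB| = 49.10 ✓; ∠JBE = 88.20° ✓; |BE| = 23.60 ✓; ∠(BE, EP) = 98.20° ✗; |EP| = 17.70 ✓.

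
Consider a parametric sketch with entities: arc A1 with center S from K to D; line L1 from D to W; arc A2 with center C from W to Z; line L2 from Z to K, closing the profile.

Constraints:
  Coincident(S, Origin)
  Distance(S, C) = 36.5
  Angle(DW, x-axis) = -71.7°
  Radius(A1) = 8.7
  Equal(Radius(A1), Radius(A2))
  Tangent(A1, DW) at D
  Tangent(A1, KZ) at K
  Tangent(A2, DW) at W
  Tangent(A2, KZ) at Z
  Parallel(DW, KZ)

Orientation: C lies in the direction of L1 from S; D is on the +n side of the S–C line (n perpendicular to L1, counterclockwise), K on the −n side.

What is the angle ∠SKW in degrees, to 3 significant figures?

64.5°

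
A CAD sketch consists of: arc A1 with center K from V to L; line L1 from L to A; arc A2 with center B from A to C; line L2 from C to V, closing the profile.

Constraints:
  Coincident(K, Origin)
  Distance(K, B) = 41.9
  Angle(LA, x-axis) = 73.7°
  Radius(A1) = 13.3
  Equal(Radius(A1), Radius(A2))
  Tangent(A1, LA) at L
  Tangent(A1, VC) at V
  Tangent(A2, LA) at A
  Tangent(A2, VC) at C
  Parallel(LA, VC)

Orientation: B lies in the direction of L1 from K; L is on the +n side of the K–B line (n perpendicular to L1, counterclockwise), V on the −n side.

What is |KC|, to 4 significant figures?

43.96

Tangency of A1 to both parallel lines with radius 13.3 puts L and V at K ± 13.3·n: L = (-12.77, 3.733), V = (12.77, -3.733). Equal radii place A and C the same way about B: A = B + 13.3·n = (-1.005, 43.95), C = B − 13.3·n = (24.53, 36.48). Then |KC| = |C − K| = 43.96.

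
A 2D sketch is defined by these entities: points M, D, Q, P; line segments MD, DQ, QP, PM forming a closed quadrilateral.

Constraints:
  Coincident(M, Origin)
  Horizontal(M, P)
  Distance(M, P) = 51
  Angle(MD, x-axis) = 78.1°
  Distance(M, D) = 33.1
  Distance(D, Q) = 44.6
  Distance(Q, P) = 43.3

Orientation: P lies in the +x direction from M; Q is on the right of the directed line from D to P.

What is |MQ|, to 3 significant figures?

15.4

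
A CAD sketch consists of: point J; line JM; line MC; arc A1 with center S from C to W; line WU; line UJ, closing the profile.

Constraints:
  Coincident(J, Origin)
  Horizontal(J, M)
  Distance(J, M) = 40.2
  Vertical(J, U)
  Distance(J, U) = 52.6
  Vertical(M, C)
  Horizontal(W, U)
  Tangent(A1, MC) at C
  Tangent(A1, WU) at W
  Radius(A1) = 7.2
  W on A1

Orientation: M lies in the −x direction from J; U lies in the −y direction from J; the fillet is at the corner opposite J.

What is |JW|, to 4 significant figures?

62.09

J is at the origin; JM is horizontal with |JM| = 40.2 and M on the −x side, so M = (-40.20, 0.000). JU is vertical with |JU| = 52.6 and U on the −y side, so U = (0.000, -52.60). The virtual corner opposite J is at (-40.20, -52.60). Tangency of A1 to MC means the radius SC is perpendicular to MC and A1 meets WU tangentially, so SW is at right angles to WU, with radius 7.2, so the center S sits 7.2 in from both sides at S = (-33.00, -45.40). That places the tangent points at C = (-40.20, -45.40) on MC and W = (-33.00, -52.60) on WU. Then |JW| = |W − J| = 62.09.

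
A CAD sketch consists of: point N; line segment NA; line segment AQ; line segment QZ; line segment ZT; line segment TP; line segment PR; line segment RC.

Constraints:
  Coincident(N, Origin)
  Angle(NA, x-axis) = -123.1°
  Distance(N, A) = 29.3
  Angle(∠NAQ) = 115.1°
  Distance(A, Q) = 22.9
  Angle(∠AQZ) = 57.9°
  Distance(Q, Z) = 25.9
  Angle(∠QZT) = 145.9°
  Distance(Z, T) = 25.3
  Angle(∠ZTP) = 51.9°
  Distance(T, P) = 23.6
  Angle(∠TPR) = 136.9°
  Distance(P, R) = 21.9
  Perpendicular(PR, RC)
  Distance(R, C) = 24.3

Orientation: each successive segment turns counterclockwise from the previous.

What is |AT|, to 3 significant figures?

35.1

N is at the origin; NA runs at -123.1° with length 29.3, so A = (-16.0, -24.5). ∠NAQ = 115.1° gives AQ at -58.2° from the x-axis; with |AQ| = 22.9, Q = (-3.93, -44.0). ∠AQZ = 57.9° gives QZ at 63.9° from the x-axis; with |QZ| = 25.9, Z = (7.46, -20.7). ∠QZT = 145.9° gives ZT at 98.0° from the x-axis; with |ZT| = 25.3, T = (3.94, 4.30). Then |AT| = |T − A| = 35.1.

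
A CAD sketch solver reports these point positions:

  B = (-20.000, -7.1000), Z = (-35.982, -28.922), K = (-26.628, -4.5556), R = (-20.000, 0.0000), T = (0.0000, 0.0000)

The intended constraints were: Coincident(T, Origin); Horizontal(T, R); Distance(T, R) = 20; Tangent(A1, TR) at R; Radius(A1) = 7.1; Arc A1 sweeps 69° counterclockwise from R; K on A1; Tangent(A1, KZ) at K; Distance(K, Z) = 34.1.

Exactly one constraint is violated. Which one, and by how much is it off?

Distance(K, Z) = 34.1 — off by 8.00.

T = (0.00, 0.00) ✓; T.y = 0.00, R.y = 0.00 ✓; |TR| = 20.00 ✓; ∠(BR, RT) = 90.00° ✓; |BR| = 7.100 ✓; bearing(B→K) − bearing(B→R) = 69.00° ✓; |BK| = 7.100 ✓; ∠(BK, KZ) = 90.00° ✓; |KZ| = 26.10 ✗.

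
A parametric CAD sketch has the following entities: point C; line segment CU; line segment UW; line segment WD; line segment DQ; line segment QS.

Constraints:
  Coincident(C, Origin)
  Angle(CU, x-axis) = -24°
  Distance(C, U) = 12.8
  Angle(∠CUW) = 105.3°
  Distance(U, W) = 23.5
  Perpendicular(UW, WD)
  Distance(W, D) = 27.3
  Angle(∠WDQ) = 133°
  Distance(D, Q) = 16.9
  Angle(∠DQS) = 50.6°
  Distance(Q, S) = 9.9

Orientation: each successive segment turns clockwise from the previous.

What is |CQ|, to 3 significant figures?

30.2

C is at the origin; CU runs at -24.0° with length 12.8, so U = (11.7, -5.21). ∠CUW = 105.3° gives UW at -98.7° from the x-axis; with |UW| = 23.5, W = (8.14, -28.4). UW is perpendicular to WD, so WD runs at 171°; with |WD| = 27.3, D = (-18.8, -24.3). ∠WDQ = 133.0° gives DQ at 124° from the x-axis; with |DQ| = 16.9, Q = (-28.4, -10.3). Then |CQ| = |Q − C| = 30.2.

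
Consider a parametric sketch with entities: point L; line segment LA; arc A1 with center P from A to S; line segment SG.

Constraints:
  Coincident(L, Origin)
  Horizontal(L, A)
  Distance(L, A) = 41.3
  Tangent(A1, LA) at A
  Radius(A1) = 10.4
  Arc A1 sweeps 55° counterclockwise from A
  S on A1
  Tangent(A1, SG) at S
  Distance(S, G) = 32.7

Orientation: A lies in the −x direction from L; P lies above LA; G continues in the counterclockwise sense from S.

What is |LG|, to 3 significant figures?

34.2

On A1, A sits at bearing -90° from P; a 55° counterclockwise sweep puts S at bearing -35°, so S = P + 10.4·(cos -35°, sin -35°) = (-32.8, 4.43). A1 meets SG tangentially, so PS is at right angles to SG, so SG runs along (−sin -35°, cos -35°); with |SG| = 32.7, G = (-14.0, 31.2). Then |LG| = |G − L| = 34.2.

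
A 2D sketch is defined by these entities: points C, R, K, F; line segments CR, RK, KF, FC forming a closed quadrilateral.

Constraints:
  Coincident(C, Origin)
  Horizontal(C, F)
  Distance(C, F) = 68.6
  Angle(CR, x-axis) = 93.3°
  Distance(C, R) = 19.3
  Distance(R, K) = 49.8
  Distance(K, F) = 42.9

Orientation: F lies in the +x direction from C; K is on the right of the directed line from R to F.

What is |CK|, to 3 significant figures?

36.0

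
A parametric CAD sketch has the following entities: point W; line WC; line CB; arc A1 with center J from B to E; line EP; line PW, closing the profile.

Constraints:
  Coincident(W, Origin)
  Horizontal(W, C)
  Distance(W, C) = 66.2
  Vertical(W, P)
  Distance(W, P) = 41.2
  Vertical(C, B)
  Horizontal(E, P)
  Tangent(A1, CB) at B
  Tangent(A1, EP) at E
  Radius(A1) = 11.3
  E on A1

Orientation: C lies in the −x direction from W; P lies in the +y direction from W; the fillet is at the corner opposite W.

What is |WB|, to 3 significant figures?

72.6

W is at the origin; WC is horizontal with |WC| = 66.2 and C on the −x side, so C = (-66.2, 0.00). WP is vertical with |WP| = 41.2 and P on the +y side, so P = (0.00, 41.2). The virtual corner opposite W is at (-66.2, 41.2). The tangent condition forces JB to be normal to CB and since A1 is tangent to EP there, JE ⟂ EP, with radius 11.3, so the center J sits 11.3 in from both sides at J = (-54.9, 29.9). That places the tangent points at B = (-66.2, 29.9) on CB and E = (-54.9, 41.2) on EP. Then |WB| = |B − W| = 72.6.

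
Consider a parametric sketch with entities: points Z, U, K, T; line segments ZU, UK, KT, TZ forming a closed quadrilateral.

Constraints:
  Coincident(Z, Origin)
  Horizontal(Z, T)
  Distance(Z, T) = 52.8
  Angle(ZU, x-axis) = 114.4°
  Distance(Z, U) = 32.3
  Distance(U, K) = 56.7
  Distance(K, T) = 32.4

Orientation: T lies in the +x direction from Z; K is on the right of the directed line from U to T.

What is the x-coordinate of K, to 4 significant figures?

23.45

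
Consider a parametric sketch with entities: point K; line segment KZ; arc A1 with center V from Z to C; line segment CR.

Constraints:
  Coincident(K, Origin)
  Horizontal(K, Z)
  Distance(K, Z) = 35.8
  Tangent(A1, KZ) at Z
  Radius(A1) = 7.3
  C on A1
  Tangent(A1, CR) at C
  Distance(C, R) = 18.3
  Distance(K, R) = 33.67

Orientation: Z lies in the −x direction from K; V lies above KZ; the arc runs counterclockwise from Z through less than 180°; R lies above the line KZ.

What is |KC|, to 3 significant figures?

29.2

Checks: K = (0.00, 0.00) ✓; |VZ| = 7.300 ✓; |VC| = 7.300 ✓; ∠(VC, CR) = 90.00° ✓; |CR| = 18.30 ✓; |KR| = 33.67 ✓.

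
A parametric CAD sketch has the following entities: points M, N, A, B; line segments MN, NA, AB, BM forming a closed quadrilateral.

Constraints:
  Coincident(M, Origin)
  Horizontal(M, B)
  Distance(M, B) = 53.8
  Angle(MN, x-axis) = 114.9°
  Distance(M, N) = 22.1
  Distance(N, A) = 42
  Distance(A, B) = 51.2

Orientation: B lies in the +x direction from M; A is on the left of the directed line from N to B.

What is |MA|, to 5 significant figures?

50.148

Checks: MN at 114.9° ✓; |NA| = 42.00 ✓; |AB| = 51.20 ✓.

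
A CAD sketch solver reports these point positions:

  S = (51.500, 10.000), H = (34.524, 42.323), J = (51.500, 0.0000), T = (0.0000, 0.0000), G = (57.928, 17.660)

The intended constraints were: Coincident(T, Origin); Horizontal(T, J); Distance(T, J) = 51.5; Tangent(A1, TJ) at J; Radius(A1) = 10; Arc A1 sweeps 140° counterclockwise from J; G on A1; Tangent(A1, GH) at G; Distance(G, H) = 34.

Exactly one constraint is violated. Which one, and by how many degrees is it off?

Tangent(A1, GH) at G — off by 6.50°.

T = (0.00, 0.00) ✓; T.y = 0.00, J.y = 0.00 ✓; |TJ| = 51.50 ✓; ∠(SJ, JT) = 90.00° ✓; |SJ| = 10.00 ✓; bearing(S→G) − bearing(S→J) = 140.0° ✓; |SG| = 10.00 ✓; ∠(SG, GH) = 96.50° ✗; |GH| = 34.00 ✓.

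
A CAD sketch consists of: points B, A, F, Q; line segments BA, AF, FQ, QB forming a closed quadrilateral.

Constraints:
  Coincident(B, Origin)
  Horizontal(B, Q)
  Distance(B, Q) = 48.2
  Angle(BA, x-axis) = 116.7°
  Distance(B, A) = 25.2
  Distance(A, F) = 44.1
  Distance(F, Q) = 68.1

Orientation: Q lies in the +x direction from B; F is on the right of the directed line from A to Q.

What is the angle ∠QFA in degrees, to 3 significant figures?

65.1°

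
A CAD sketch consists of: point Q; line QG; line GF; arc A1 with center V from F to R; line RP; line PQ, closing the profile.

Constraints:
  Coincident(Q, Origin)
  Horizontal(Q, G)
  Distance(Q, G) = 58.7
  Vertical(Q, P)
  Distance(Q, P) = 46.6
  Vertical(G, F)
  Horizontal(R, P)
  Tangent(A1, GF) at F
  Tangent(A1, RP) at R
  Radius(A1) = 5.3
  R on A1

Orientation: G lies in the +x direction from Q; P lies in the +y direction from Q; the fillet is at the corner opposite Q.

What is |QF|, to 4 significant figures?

71.77

Q is at the origin; Q and G share the same y with |QG| = 58.7 and G on the +x side, so G = (58.70, 0.000). QP is vertical with |QP| = 46.6 and P on the +y side, so P = (0.000, 46.60). The virtual corner opposite Q is at (58.70, 46.60). Since A1 is tangent to GF there, VF ⟂ GF and the tangent condition forces VR to be normal to RP, with radius 5.3, so the center V sits 5.3 in from both sides at V = (53.40, 41.30). That places the tangent points at F = (58.70, 41.30) on GF and R = (53.40, 46.60) on RP. Then |QF| = |F − Q| = 71.77.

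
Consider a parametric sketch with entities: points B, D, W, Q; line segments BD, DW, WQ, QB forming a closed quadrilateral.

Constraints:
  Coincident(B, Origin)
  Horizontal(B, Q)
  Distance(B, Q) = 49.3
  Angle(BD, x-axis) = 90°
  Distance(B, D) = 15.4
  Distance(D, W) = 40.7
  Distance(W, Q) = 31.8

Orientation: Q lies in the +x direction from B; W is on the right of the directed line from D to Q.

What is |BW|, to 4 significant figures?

29.37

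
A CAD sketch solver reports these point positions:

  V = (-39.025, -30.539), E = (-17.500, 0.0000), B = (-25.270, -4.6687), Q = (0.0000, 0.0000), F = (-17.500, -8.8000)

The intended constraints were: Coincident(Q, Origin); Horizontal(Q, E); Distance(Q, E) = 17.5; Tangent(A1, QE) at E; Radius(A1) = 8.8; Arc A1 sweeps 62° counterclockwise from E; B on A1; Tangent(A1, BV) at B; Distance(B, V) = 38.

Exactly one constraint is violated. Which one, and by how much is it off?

Distance(B, V) = 38 — off by 8.70.

Q = (0.00, 0.00) ✓; Q.y = 0.00, E.y = 0.00 ✓; |QE| = 17.50 ✓; ∠(FE, EQ) = 90.00° ✓; |FE| = 8.800 ✓; bearing(F→B) − bearing(F→E) = 62.00° ✓; |FB| = 8.800 ✓; ∠(FB, BV) = 90.00° ✓; |BV| = 29.30 ✗.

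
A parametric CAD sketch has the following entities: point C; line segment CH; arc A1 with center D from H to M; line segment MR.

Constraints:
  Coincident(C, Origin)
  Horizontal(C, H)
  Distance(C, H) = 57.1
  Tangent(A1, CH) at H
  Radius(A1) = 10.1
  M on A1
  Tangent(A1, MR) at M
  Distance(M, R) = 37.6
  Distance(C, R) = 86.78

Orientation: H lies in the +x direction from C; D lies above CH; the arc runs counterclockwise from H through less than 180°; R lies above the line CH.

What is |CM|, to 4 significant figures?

67.52

C is at the origin; C and H share the same y with |CH| = 57.1 and H on the +x side, so H = (57.10, 0.000). Since A1 is tangent to CH there, DH ⟂ CH, so D = H + (0, 10.1) = (57.10, 10.10). Since DM ⟂ MR (tangency), |DR| = √(10.1² + 37.6²) = 38.93 regardless of where M sits on A1. So R lies on both circle(C, 86.78) and circle(D, 38.93); the above-CH intersection is R = (74.14, 45.11). M is the foot of the tangent from R: M = (67.02, 8.188).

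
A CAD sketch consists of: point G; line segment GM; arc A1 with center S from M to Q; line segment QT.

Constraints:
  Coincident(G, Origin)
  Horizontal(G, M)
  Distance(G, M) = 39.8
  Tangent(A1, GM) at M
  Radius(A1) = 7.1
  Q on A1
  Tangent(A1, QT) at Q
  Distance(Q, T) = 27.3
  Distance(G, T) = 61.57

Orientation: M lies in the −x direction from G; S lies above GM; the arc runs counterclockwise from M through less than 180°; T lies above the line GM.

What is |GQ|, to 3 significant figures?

36.4

Checks: ∠(SM, MG) = 90.00° ✓; |SQ| = 7.100 ✓; ∠(SQ, QT) = 90.00° ✓; |QT| = 27.30 ✓; |GT| = 61.57 ✓.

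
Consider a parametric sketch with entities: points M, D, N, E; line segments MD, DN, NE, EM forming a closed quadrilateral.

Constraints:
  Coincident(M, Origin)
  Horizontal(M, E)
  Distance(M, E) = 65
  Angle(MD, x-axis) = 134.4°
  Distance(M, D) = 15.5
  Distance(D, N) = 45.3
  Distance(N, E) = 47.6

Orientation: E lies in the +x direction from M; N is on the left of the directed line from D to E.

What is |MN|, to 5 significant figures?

43.293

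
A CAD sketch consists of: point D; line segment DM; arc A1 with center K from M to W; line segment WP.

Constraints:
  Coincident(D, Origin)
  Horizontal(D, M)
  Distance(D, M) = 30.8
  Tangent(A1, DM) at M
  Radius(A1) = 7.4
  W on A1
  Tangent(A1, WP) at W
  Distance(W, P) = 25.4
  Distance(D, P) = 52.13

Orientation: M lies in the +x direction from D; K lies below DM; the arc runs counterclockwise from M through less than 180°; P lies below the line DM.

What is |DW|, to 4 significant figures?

27.91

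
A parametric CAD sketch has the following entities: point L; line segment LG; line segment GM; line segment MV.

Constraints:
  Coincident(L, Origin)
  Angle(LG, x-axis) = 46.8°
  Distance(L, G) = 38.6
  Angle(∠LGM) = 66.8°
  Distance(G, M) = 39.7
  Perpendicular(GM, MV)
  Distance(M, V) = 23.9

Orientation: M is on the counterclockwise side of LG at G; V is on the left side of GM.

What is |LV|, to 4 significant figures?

27.09

∠LGM = 66.8°, so GM runs at 46.8° + (180° − 66.8°) = 160.0° from the x-axis; with |GM| = 39.7, M = G + 39.7·(cos 160.0°, sin 160.0°) = (-10.88, 41.72). The perpendicularity gives MV at right angles to GM; with |MV| = 23.9 on the left of GM, V = M + 23.9·(-0.3420, -0.9397) = (-19.06, 19.26). Then |LV| = |V − L| = 27.09.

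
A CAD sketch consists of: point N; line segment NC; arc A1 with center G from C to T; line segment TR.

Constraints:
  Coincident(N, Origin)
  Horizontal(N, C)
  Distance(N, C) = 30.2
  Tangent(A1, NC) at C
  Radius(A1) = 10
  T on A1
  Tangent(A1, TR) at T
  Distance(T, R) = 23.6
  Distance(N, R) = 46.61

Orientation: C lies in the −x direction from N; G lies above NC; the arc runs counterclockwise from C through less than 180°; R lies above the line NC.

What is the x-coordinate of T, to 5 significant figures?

-20.970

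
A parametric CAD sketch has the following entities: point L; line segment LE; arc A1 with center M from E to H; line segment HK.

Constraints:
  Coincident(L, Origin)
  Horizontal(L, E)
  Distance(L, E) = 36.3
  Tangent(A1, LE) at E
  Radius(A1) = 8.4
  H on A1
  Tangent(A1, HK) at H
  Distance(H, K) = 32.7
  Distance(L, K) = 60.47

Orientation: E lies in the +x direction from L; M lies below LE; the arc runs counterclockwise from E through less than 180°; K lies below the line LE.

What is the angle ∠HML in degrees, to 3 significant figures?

41.1°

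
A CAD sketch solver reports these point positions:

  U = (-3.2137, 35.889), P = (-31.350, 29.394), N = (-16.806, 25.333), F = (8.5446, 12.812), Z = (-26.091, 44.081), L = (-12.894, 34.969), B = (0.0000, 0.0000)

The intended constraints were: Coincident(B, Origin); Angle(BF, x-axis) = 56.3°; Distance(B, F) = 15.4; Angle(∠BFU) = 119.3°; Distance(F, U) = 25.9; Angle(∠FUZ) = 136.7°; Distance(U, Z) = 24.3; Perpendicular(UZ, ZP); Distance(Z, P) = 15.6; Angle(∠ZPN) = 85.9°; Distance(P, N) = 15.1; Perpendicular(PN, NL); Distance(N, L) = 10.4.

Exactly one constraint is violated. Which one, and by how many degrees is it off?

Perpendicular(PN, NL) — off by 6.50°.

B = (0.00, 0.00) ✓; BF at 56.30° ✓; |BF| = 15.40 ✓; ∠BFU = 119.3° ✓; |FU| = 25.90 ✓; ∠FUZ = 136.7° ✓; |UZ| = 24.30 ✓; ∠(UZ, ZP) = 90.00° ✓; |ZP| = 15.60 ✓; ∠ZPN = 85.90° ✓; |PN| = 15.10 ✓; ∠(PN, NL) = 83.50° ✗; |NL| = 10.40 ✓.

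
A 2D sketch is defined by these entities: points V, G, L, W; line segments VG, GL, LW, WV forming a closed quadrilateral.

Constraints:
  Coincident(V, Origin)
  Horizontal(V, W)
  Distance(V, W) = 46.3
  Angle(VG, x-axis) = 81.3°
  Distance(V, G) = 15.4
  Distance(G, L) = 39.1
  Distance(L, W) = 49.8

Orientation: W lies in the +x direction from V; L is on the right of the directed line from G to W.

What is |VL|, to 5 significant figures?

24.017

Checks: |GL| = 39.10 ✓; |LW| = 49.80 ✓.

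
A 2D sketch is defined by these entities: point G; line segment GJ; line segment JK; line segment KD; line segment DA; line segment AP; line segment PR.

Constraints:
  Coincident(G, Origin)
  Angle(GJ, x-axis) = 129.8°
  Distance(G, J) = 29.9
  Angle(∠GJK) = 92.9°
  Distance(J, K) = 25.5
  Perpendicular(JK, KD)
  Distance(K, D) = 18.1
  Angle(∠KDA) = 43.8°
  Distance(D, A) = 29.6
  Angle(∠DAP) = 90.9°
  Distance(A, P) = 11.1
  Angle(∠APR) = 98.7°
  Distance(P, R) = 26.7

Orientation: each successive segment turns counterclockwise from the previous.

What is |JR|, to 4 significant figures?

34.68

G is at the origin; GJ runs at 129.8° with length 29.9, so J = (-19.14, 22.97). ∠GJK = 92.9° gives JK at -143.1° from the x-axis; with |JK| = 25.5, K = (-39.53, 7.661). The perpendicularity gives KD at right angles to JK, so KD runs at -53.10°; with |KD| = 18.1, D = (-28.66, -6.813). ∠KDA = 43.8° gives DA at 83.10° from the x-axis; with |DA| = 29.6, A = (-25.11, 22.57). ∠DAP = 90.9° gives AP at 172.2° from the x-axis; with |AP| = 11.1, P = (-36.10, 24.08). ∠APR = 98.7° gives PR at -106.5° from the x-axis; with |PR| = 26.7, R = (-43.69, -1.522). Then |JR| = |R − J| = 34.68.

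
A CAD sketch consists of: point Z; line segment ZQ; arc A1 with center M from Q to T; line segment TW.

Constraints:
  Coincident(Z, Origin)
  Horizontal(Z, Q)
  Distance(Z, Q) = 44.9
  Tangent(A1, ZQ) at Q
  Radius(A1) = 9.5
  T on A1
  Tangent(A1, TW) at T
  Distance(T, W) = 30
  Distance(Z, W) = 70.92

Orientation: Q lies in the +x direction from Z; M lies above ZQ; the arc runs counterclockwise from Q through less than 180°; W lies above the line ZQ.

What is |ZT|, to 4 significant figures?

54.68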